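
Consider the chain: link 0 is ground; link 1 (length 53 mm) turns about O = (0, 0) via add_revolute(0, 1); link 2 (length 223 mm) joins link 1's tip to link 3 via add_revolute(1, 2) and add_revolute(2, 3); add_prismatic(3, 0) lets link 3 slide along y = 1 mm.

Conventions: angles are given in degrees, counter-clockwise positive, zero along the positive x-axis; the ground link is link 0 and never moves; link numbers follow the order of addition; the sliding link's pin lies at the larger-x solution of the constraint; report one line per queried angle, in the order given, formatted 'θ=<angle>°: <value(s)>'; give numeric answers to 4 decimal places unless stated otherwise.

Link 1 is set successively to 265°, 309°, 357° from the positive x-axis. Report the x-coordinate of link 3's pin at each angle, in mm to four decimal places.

geometry: r = 53 mm, L = 223 mm, e = 1 mm
θ=265°: crank pin P = (r cos θ, r sin θ) = (-4.619254, -52.798319)
θ=265°: h = r sin θ − e = -52.798319 − 1 = -53.798319
θ=265°: x = r cos θ + √(L² − h²) = -4.619254 + 216.413357 = 211.794102
θ=309°: crank pin P = (r cos θ, r sin θ) = (33.353981, -41.188736)
θ=309°: h = r sin θ − e = -41.188736 − 1 = -42.188736
θ=309°: x = r cos θ + √(L² − h²) = 33.353981 + 218.972853 = 252.326834
θ=357°: crank pin P = (r cos θ, r sin θ) = (52.927365, -2.773806)
θ=357°: h = r sin θ − e = -2.773806 − 1 = -3.773806
θ=357°: x = r cos θ + √(L² − h²) = 52.927365 + 222.968066 = 275.895431

θ=265°: 211.7941
θ=309°: 252.3268
θ=357°: 275.8954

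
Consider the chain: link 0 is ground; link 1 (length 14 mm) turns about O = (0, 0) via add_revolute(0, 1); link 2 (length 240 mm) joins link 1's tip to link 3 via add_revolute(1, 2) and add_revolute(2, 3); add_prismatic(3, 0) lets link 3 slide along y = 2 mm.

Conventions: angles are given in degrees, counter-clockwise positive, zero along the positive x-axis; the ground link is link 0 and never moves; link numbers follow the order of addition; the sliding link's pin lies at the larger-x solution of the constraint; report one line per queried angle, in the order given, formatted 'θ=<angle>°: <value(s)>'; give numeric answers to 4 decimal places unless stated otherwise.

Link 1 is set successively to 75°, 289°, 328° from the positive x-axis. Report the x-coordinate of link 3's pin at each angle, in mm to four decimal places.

geometry: r = 14 mm, L = 240 mm, e = 2 mm
θ=75°: crank pin P = (r cos θ, r sin θ) = (3.623467, 13.522962)
θ=75°: h = r sin θ − e = 13.522962 − 2 = 11.522962
θ=75°: x = r cos θ + √(L² − h²) = 3.623467 + 239.723218 = 243.346685
θ=289°: crank pin P = (r cos θ, r sin θ) = (4.557954, -13.237260)
θ=289°: h = r sin θ − e = -13.237260 − 2 = -15.237260
θ=289°: x = r cos θ + √(L² − h²) = 4.557954 + 239.515816 = 244.073770
θ=328°: crank pin P = (r cos θ, r sin θ) = (11.872673, -7.418870)
θ=328°: h = r sin θ − e = -7.418870 − 2 = -9.418870
θ=328°: x = r cos θ + √(L² − h²) = 11.872673 + 239.815106 = 251.687779

θ=75°: 243.3467
θ=289°: 244.0738
θ=328°: 251.6878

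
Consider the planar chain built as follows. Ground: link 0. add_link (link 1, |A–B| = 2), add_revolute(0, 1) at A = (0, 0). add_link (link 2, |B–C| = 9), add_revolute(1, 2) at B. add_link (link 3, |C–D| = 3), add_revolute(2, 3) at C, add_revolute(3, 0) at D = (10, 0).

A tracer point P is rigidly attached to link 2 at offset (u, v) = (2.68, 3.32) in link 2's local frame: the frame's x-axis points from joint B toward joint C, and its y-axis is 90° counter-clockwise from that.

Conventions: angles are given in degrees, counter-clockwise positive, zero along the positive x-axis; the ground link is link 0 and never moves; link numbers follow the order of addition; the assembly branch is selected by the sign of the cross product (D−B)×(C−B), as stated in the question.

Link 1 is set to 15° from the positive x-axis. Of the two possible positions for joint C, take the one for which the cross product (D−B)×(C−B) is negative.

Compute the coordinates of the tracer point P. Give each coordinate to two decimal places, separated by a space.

A=(0,0), D=(10.00,0)
B = A + 2.00·(cos15°, sin15°) = (1.9319, 0.5176)
|BD| = 8.0847
circle(B,9.00) ∩ circle(D,3.00): a=8.4952, h=2.9718
  candidates: C₊=(10.5999,2.9394) cross=24.026; C₋=(10.2194,-2.9920) cross=-24.026
  branch - wants cross < 0 → take C=(10.2194,-2.9920) (cross=-24.026)
ex = (C−B)/|BC| = (0.9208,-0.3900); ey = (0.3900,0.9208)
P = B + 2.68·ex + 3.32·ey = (5.6943,2.5297)

5.69 2.53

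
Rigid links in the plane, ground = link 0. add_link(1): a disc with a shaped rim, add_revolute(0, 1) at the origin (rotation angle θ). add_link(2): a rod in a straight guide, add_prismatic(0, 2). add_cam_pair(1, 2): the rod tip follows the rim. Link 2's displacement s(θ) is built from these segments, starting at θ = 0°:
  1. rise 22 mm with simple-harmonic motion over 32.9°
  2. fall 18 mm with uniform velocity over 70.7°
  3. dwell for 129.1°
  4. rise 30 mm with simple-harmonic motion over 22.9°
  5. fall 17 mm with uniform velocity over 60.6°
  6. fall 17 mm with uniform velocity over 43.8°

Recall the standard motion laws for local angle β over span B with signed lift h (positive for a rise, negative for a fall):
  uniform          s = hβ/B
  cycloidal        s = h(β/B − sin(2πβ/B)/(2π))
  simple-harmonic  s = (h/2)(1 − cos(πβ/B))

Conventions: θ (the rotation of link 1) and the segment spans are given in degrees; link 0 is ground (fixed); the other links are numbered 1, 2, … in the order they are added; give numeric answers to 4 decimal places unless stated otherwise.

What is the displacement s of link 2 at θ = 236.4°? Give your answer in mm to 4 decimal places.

segment 1 (0° to 32.9°, simple-harmonic, h = 22) is passed completely: s = 0.0000 + (22) = 22.0000
segment 2 (32.9° to 103.6°, uniform, h = -18) is passed completely: s = 22.0000 + (-18) = 4.0000
segment 3 (103.6° to 232.7°, dwell): s unchanged at 4.0000
θ = 236.4° falls in segment 4 (232.7° to 255.6°, simple-harmonic, h = 30): β = 236.4 − 232.7 = 3.7°, B = 22.9°; Δs = 30/2·(1 − cos(π·0.1616)) = 1.8912; s = 4.0000 + 1.8912 = 5.8912

5.8912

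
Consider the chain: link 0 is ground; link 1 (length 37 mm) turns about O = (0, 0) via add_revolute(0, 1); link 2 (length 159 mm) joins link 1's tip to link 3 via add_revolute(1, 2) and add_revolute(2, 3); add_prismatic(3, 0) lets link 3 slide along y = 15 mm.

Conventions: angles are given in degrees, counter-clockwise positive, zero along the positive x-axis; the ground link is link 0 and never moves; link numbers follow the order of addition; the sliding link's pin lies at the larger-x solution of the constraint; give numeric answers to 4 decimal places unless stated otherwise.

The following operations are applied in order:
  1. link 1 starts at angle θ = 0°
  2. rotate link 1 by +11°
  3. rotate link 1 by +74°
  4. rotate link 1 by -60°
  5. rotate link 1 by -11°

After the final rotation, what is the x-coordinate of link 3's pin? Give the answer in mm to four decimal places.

geometry: r = 37 mm, L = 159 mm, e = 15 mm; θ starts at 0°
rotate link 1 by +11°: θ ← 0° +11° = 11°
rotate link 1 by +74°: θ ← 11° +74° = 85°
rotate link 1 by -60°: θ ← 85° -60° = 25°
rotate link 1 by -11°: θ ← 25° -11° = 14°
crank pin P = (r cos θ, r sin θ) = (35.900942, 8.951110)
h = r sin θ − e = 8.951110 − 15 = -6.048890
x = r cos θ + √(L² − h²) = 35.900942 + 158.884898 = 194.785840

194.7858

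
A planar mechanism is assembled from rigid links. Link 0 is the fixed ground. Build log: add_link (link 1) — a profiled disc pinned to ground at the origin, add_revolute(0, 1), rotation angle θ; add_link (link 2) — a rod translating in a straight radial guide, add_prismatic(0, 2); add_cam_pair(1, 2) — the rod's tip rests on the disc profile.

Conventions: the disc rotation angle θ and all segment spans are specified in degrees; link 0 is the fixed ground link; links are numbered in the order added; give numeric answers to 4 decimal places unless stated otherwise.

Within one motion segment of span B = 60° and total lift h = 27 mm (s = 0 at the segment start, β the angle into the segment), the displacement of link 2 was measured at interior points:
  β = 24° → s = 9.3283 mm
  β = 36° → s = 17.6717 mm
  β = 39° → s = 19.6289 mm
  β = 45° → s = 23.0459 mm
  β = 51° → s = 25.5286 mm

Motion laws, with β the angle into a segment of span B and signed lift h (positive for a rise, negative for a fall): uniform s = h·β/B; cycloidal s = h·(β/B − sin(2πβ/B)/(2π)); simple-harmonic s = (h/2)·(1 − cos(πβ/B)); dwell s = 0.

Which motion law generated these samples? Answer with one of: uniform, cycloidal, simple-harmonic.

candidates at β/B = r: uniform s = h·r (linear in β); cycloidal s = h·(r − sin(2πr)/(2π)); simple-harmonic s = (h/2)(1 − cos(πr))
β=24°: printed 9.3283 | uniform 10.8000, cycloidal 8.2742, simple-harmonic 9.3283
β=36°: printed 17.6717 | uniform 16.2000, cycloidal 18.7258, simple-harmonic 17.6717
β=39°: printed 19.6289 | uniform 17.5500, cycloidal 21.0265, simple-harmonic 19.6289
β=45°: printed 23.0459 | uniform 20.2500, cycloidal 24.5472, simple-harmonic 23.0459
β=51°: printed 25.5286 | uniform 22.9500, cycloidal 26.4265, simple-harmonic 25.5286
only one law matches every sample → simple-harmonic

simple-harmonic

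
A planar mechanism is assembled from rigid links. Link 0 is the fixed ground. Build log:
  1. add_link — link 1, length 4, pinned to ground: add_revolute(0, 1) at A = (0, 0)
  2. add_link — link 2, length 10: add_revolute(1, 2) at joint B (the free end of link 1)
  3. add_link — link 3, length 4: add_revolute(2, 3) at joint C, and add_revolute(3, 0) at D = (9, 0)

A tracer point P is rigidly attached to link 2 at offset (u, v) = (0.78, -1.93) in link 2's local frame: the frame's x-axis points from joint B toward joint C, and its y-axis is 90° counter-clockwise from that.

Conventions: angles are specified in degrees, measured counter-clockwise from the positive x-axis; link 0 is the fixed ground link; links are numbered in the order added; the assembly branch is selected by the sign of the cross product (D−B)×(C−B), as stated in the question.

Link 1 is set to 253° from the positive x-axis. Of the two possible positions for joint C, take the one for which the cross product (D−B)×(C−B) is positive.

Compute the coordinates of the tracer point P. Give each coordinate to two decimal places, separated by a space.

A=(0,0), D=(9.00,0)
B = A + 4.00·(cos253°, sin253°) = (-1.1695, -3.8252)
|BD| = 10.8651
circle(B,10.00) ∩ circle(D,4.00): a=9.2981, h=3.6803
  candidates: C₊=(6.2376,2.8930) cross=39.987; C₋=(8.8290,-3.9963) cross=-39.987
  branch + wants cross > 0 → take C=(6.2376,2.8930) (cross=39.987)
ex = (C−B)/|BC| = (0.7407,0.6718); ey = (-0.6718,0.7407)
P = B + 0.78·ex + -1.93·ey = (0.7049,-4.7308)

0.70 -4.73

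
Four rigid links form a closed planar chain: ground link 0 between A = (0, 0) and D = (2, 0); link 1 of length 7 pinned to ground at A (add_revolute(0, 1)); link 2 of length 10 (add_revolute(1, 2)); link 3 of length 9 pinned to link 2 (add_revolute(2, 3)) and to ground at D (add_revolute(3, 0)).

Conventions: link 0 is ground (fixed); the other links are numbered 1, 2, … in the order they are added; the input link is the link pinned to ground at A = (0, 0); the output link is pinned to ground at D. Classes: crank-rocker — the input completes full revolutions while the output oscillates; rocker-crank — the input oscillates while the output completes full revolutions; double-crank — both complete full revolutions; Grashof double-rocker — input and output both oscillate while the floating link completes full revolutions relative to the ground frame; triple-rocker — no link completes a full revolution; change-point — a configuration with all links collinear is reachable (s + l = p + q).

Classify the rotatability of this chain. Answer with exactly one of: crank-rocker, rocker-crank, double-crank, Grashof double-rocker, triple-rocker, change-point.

lengths: ground=2, input=7, coupler=10, output=9
sorted: s=2 (shortest), l=10 (longest), p+q=16
s + l = 12 vs p + q = 16
s + l < p + q (Grashof) with shortest = ground link → double-crank

double-crank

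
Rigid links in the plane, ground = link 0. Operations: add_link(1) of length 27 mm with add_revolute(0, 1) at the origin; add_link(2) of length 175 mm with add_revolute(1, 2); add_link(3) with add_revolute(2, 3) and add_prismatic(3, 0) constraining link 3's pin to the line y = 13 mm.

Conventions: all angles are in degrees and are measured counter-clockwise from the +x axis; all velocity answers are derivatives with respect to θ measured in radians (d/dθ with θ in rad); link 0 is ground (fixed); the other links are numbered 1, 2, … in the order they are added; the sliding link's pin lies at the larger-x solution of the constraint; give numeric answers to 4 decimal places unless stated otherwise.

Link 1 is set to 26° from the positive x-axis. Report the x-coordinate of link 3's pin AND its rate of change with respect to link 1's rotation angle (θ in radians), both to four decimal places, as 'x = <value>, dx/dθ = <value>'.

geometry: r = 27 mm, L = 175 mm, e = 13 mm
crank pin P = (r cos θ, r sin θ) = (24.267439, 11.836021)
h = r sin θ − e = 11.836021 − 13 = -1.163979
x = r cos θ + √(L² − h²) = 24.267439 + 174.996129 = 199.263568
dx/dθ = −r sin θ − h·r cos θ/√(L² − h²) (θ in radians; h = -1.163979) = -11.674607

x = 199.2636, dx/dθ = -11.6746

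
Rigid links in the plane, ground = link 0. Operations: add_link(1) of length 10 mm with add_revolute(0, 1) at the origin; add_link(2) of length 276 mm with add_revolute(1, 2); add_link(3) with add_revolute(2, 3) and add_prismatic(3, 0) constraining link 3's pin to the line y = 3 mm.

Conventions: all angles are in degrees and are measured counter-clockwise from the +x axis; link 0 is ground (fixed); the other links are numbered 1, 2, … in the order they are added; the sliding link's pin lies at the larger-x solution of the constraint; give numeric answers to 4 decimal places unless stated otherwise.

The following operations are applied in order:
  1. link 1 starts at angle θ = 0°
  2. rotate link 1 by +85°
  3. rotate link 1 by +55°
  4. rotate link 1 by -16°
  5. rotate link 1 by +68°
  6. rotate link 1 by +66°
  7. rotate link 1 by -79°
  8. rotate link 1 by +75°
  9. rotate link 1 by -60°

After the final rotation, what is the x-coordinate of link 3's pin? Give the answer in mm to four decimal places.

geometry: r = 10 mm, L = 276 mm, e = 3 mm; θ starts at 0°
rotate link 1 by +85°: θ ← 0° +85° = 85°
rotate link 1 by +55°: θ ← 85° +55° = 140°
rotate link 1 by -16°: θ ← 140° -16° = 124°
rotate link 1 by +68°: θ ← 124° +68° = 192°
rotate link 1 by +66°: θ ← 192° +66° = 258°
rotate link 1 by -79°: θ ← 258° -79° = 179°
rotate link 1 by +75°: θ ← 179° +75° = 254°
rotate link 1 by -60°: θ ← 254° -60° = 194°
crank pin P = (r cos θ, r sin θ) = (-9.702957, -2.419219)
h = r sin θ − e = -2.419219 − 3 = -5.419219
x = r cos θ + √(L² − h²) = -9.702957 + 275.946792 = 266.243835

266.2438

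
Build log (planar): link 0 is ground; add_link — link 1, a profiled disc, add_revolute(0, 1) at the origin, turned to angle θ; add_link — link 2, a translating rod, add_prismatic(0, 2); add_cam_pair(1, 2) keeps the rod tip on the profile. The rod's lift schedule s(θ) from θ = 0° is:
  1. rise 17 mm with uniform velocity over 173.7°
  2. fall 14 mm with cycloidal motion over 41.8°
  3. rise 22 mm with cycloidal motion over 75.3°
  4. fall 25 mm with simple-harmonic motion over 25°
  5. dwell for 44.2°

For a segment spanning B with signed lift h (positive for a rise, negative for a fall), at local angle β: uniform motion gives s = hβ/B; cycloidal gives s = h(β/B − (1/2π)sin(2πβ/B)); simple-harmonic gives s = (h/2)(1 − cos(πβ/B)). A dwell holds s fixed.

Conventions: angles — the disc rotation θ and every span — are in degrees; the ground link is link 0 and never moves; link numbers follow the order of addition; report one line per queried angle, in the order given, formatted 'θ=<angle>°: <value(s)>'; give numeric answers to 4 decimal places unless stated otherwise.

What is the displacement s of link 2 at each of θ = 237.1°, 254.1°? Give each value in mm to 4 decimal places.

seg 1 [0°–173.7°] uniform, h=17: full span → s += 17 → s = 17.0000
seg 2 [173.7°–215.5°] cycloidal, h=-14: full span → s += -14 → s = 3.0000
seg 3 [215.5°–290.8°] cycloidal, h=22: θ=237.1° here. β=21.6, B=75.3. 22·(0.2869 − sin(2π·0.2869)/(2π)) = 2.9028 → s = 5.9028
seg 3 [215.5°–290.8°] cycloidal, h=22: θ=254.1° here. β=38.6, B=75.3. 22·(0.5126 − sin(2π·0.5126)/(2π)) = 11.5548 → s = 14.5548

θ=237.1°: 5.9028
θ=254.1°: 14.5548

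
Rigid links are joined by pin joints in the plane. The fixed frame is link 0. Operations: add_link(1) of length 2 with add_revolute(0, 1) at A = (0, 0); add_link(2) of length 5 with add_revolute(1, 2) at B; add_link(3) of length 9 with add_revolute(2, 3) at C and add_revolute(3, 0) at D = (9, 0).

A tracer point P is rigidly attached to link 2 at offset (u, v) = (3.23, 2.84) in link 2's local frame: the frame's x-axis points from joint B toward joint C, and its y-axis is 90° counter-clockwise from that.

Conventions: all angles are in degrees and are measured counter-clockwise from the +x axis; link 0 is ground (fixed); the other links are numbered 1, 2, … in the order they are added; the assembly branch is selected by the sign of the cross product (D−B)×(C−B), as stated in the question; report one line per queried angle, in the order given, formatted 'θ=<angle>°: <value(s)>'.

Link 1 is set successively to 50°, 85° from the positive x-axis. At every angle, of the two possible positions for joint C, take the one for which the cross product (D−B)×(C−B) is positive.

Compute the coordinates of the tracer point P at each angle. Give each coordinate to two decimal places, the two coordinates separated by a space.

A=(0,0), D=(9.00,0)
θ=50°: B = A + 2.00·(cos50°, sin50°) = (1.2856, 1.5321)
θ=50°: |BD| = 7.8651
θ=50°: circle(B,5.00) ∩ circle(D,9.00): a=0.3725, h=4.9861
θ=50°:   candidates: C₊=(2.6222,6.3501) cross=39.216; C₋=(0.6797,-3.4311) cross=-39.216
θ=50°:   branch + wants cross > 0 → take C=(2.6222,6.3501) (cross=39.216)
θ=50°: ex = (C−B)/|BC| = (0.2673,0.9636); ey = (-0.9636,0.2673)
θ=50°: P = B + 3.23·ex + 2.84·ey = (-0.5876,5.4037)
θ=85°: B = A + 2.00·(cos85°, sin85°) = (0.1743, 1.9924)
θ=85°: |BD| = 9.0478
θ=85°: circle(B,5.00) ∩ circle(D,9.00): a=1.4292, h=4.7914
θ=85°:   candidates: C₊=(2.6235,6.3514) cross=43.351; C₋=(0.5133,-2.9961) cross=-43.351
θ=85°:   branch + wants cross > 0 → take C=(2.6235,6.3514) (cross=43.351)
θ=85°: ex = (C−B)/|BC| = (0.4898,0.8718); ey = (-0.8718,0.4898)
θ=85°: P = B + 3.23·ex + 2.84·ey = (-0.7194,6.1995)

θ=50°: -0.59 5.40
θ=85°: -0.72 6.20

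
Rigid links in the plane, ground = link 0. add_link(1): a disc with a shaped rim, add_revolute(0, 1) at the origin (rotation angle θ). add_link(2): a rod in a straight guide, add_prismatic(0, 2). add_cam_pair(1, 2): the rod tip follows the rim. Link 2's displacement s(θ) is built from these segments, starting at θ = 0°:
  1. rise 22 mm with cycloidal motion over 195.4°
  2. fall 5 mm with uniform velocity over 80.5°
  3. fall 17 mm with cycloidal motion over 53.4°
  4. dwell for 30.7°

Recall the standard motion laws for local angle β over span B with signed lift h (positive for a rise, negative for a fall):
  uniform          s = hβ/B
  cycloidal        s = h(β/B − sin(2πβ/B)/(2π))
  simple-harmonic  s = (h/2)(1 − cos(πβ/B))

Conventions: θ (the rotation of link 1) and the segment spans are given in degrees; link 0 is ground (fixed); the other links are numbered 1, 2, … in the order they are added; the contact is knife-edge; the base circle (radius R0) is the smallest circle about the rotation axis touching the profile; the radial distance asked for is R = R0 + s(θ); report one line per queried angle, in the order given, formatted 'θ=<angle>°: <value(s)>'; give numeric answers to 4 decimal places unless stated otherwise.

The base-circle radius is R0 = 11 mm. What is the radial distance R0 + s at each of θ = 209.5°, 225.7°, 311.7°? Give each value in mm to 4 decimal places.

segment 1 (0° to 195.4°, cycloidal, h = 22) is passed completely: s = 0.0000 + (22) = 22.0000
θ = 209.5° falls in segment 2 (195.4° to 275.9°, uniform, h = -5): β = 209.5 − 195.4 = 14.1°, B = 80.5°; Δs = -5·14.1/80.5 = -0.8758; s = 22.0000 − 0.8758 = 21.1242
θ = 225.7° falls in segment 2 (195.4° to 275.9°, uniform, h = -5): β = 225.7 − 195.4 = 30.3°, B = 80.5°; Δs = -5·30.3/80.5 = -1.8820; s = 22.0000 − 1.8820 = 20.1180
segment 2 (195.4° to 275.9°, uniform, h = -5) is passed completely: s = 22.0000 + (-5) = 17.0000
θ = 311.7° falls in segment 3 (275.9° to 329.3°, cycloidal, h = -17): β = 311.7 − 275.9 = 35.8°, B = 53.4°; Δs = -17·(0.6704 − sin(2π·0.6704)/(2π)) = -13.7713; s = 17.0000 − 13.7713 = 3.2287
θ=209.5°: R = R0 + s = 11 + 21.1242 = 32.1242
θ=225.7°: R = R0 + s = 11 + 20.1180 = 31.1180
θ=311.7°: R = R0 + s = 11 + 3.2287 = 14.2287

θ=209.5°: 32.1242
θ=225.7°: 31.1180
θ=311.7°: 14.2287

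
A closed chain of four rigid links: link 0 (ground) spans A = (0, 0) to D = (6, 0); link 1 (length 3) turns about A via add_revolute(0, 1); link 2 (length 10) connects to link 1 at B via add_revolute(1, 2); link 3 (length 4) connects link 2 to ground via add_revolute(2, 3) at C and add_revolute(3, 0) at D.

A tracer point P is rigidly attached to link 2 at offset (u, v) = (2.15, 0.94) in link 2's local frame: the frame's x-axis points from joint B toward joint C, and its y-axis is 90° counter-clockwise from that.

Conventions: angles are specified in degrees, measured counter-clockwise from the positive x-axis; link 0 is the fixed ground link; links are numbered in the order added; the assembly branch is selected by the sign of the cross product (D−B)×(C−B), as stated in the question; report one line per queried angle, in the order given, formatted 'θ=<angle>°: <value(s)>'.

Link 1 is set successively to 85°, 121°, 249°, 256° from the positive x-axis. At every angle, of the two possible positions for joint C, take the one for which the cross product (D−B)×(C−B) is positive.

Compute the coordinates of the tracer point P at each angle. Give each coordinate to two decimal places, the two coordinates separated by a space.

A=(0,0), D=(6.00,0)
θ=85°: B = A + 3.00·(cos85°, sin85°) = (0.2615, 2.9886)
θ=85°: |BD| = 6.4701
θ=85°: circle(B,10.00) ∩ circle(D,4.00): a=9.7264, h=2.3230
θ=85°:   candidates: C₊=(9.9611,0.5562) cross=15.030; C₋=(7.8151,-3.5645) cross=-15.030
θ=85°:   branch + wants cross > 0 → take C=(9.9611,0.5562) (cross=15.030)
θ=85°: ex = (C−B)/|BC| = (0.9700,-0.2432); ey = (0.2432,0.9700)
θ=85°: P = B + 2.15·ex + 0.94·ey = (2.5755,3.3774)
θ=121°: B = A + 3.00·(cos121°, sin121°) = (-1.5451, 2.5715)
θ=121°: |BD| = 7.9713
θ=121°: circle(B,10.00) ∩ circle(D,4.00): a=9.2546, h=3.7886
θ=121°:   candidates: C₊=(8.4368,3.1720) cross=30.200; C₋=(5.9925,-4.0000) cross=-30.200
θ=121°:   branch + wants cross > 0 → take C=(8.4368,3.1720) (cross=30.200)
θ=121°: ex = (C−B)/|BC| = (0.9982,0.0601); ey = (-0.0601,0.9982)
θ=121°: P = B + 2.15·ex + 0.94·ey = (0.5446,3.6389)
θ=249°: B = A + 3.00·(cos249°, sin249°) = (-1.0751, -2.8007)
θ=249°: |BD| = 7.6093
θ=249°: circle(B,10.00) ∩ circle(D,4.00): a=9.3242, h=3.6137
θ=249°:   candidates: C₊=(6.2644,3.9912) cross=27.498; C₋=(8.9246,-2.7288) cross=-27.498
θ=249°:   branch + wants cross > 0 → take C=(6.2644,3.9912) (cross=27.498)
θ=249°: ex = (C−B)/|BC| = (0.7340,0.6792); ey = (-0.6792,0.7340)
θ=249°: P = B + 2.15·ex + 0.94·ey = (-0.1355,-0.6505)
θ=256°: B = A + 3.00·(cos256°, sin256°) = (-0.7258, -2.9109)
θ=256°: |BD| = 7.3287
θ=256°: circle(B,10.00) ∩ circle(D,4.00): a=9.3953, h=3.4248
θ=256°:   candidates: C₊=(6.5363,3.9639) cross=25.099; C₋=(9.2569,-2.3222) cross=-25.099
θ=256°:   branch + wants cross > 0 → take C=(6.5363,3.9639) (cross=25.099)
θ=256°: ex = (C−B)/|BC| = (0.7262,0.6875); ey = (-0.6875,0.7262)
θ=256°: P = B + 2.15·ex + 0.94·ey = (0.1893,-0.7502)

θ=85°: 2.58 3.38
θ=121°: 0.54 3.64
θ=249°: -0.14 -0.65
θ=256°: 0.19 -0.75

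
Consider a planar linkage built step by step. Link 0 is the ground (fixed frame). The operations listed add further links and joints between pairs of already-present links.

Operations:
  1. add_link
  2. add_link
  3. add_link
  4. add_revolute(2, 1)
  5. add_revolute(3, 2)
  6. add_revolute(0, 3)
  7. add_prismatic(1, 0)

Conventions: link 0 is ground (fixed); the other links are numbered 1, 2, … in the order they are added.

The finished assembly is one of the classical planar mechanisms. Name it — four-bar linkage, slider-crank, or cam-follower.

links: 4 (incl. ground); joints: 3 revolute, 1 prismatic, 0 higher (cam) pair, forming one closed loop
4 links, 3 revolutes + 1 prismatic in one loop → slider-crank

slider-crank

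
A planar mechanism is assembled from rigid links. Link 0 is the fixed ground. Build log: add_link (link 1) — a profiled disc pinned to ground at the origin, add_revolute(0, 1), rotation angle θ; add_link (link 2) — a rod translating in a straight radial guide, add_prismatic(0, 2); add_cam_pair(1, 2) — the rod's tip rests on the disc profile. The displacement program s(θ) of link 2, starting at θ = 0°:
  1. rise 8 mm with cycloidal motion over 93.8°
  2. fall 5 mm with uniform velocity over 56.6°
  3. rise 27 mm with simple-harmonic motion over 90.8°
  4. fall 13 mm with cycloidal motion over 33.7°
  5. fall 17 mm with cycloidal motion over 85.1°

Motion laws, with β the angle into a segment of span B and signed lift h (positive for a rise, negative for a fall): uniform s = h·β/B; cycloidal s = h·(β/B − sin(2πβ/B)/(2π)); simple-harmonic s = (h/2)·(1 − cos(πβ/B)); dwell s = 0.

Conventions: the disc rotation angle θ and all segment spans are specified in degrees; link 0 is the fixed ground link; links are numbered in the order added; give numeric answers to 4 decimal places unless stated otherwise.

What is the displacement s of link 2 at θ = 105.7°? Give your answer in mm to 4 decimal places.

seg 1 [0°–93.8°] cycloidal, h=8: full span → s += 8 → s = 8.0000
seg 2 [93.8°–150.4°] uniform, h=-5: θ=105.7° here. β=11.9, B=56.6. -5·11.9/56.6 = -1.0512 → s = 6.9488

6.9488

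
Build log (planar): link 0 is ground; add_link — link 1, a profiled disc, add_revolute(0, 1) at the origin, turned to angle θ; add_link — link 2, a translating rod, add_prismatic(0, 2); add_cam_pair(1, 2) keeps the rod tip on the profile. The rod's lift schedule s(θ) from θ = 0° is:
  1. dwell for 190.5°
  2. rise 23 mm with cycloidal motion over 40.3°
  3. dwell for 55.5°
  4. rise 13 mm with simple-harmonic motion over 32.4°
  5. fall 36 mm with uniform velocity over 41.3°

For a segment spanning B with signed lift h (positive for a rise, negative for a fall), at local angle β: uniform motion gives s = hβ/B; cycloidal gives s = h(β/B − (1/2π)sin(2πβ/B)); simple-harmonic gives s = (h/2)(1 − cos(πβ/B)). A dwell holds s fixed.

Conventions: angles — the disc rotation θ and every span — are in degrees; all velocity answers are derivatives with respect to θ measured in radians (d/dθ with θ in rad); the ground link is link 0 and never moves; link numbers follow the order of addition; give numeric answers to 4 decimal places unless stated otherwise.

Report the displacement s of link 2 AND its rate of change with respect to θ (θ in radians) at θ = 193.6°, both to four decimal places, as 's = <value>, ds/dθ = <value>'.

seg 1 [0°–190.5°] dwell: s stays 0.0000
seg 2 [190.5°–230.8°] cycloidal, h=23: θ=193.6° here. β=3.1, B=40.3. 23·(0.0769 − sin(2π·0.0769)/(2π)) = 0.0681 → s = 0.0681
velocity in seg [190.5°–230.8°] (cycloidal), θ in radians: β = 3.1° = 0.0541 rad, B = 40.3° = 0.7034 rad; ds/dθ = (h/B)(1 − cos(2πβ/B)) = (23/0.7034)(1 − cos(2π·0.0769)) = 3.745568 mm/rad

s = 0.0681, ds/dθ = 3.7456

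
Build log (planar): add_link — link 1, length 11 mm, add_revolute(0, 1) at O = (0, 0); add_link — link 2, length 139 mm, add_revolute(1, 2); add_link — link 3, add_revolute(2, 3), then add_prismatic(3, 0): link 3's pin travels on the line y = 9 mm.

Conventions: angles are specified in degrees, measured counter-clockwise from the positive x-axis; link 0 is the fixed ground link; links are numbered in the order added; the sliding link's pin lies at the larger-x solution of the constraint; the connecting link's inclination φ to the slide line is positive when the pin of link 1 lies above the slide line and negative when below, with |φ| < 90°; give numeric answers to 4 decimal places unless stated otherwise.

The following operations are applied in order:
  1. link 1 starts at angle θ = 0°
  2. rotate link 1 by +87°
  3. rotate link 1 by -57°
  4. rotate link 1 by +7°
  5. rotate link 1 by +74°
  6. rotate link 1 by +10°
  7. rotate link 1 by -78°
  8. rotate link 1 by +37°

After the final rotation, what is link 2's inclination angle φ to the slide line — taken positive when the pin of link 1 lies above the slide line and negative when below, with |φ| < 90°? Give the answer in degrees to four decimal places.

geometry: r = 11 mm, L = 139 mm, e = 9 mm; θ starts at 0°
rotate link 1 by +87°: θ ← 0° +87° = 87°
rotate link 1 by -57°: θ ← 87° -57° = 30°
rotate link 1 by +7°: θ ← 30° +7° = 37°
rotate link 1 by +74°: θ ← 37° +74° = 111°
rotate link 1 by +10°: θ ← 111° +10° = 121°
rotate link 1 by -78°: θ ← 121° -78° = 43°
rotate link 1 by +37°: θ ← 43° +37° = 80°
h = r sin θ − e = 10.832885 − 9 = 1.832885
sin φ = h / L = 1.832885 / 139 = 0.01318623
φ = arcsin(0.01318623) = 0.755537°

0.7555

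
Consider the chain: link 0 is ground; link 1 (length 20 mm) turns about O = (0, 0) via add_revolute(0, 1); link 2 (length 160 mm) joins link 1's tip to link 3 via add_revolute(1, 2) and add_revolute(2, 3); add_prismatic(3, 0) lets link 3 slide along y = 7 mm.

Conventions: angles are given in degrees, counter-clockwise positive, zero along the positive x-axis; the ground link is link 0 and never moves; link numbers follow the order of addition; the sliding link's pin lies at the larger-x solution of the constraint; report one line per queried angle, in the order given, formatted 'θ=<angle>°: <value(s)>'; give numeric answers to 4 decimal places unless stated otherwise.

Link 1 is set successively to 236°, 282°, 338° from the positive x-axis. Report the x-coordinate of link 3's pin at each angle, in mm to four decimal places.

geometry: r = 20 mm, L = 160 mm, e = 7 mm
θ=236°: crank pin P = (r cos θ, r sin θ) = (-11.183858, -16.580751)
θ=236°: h = r sin θ − e = -16.580751 − 7 = -23.580751
θ=236°: x = r cos θ + √(L² − h²) = -11.183858 + 158.252798 = 147.068940
θ=282°: crank pin P = (r cos θ, r sin θ) = (4.158234, -19.562952)
θ=282°: h = r sin θ − e = -19.562952 − 7 = -26.562952
θ=282°: x = r cos θ + √(L² − h²) = 4.158234 + 157.779623 = 161.937857
θ=338°: crank pin P = (r cos θ, r sin θ) = (18.543677, -7.492132)
θ=338°: h = r sin θ − e = -7.492132 − 7 = -14.492132
θ=338°: x = r cos θ + √(L² − h²) = 18.543677 + 159.342330 = 177.886007

θ=236°: 147.0689
θ=282°: 161.9379
θ=338°: 177.8860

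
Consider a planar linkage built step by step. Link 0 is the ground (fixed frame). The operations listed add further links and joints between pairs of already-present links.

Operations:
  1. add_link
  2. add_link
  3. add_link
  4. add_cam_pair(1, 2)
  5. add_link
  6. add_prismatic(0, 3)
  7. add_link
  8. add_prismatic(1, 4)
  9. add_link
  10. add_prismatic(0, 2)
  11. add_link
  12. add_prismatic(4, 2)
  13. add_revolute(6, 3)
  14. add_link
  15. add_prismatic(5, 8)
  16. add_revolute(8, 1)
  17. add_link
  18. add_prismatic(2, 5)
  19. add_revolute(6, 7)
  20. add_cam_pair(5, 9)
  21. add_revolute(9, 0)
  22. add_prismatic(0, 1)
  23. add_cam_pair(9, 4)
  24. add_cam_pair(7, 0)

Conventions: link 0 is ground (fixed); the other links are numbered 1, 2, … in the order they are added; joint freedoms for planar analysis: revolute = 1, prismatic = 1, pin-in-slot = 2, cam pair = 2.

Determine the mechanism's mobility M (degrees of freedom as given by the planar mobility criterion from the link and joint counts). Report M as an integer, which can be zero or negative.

(L,J1,J2)=(1,0,0); link0 fixed
link1: (2,0,0)
link2: (3,0,0)
link3: (4,0,0)
C 1-2 [J2]: (4,0,1)
link4: (5,0,1)
P 0-3 [J1]: (5,1,1)
link5: (6,1,1)
P 1-4 [J1]: (6,2,1)
link6: (7,2,1)
P 0-2 [J1]: (7,3,1)
link7: (8,3,1)
P 4-2 [J1]: (8,4,1)
R 6-3 [J1]: (8,5,1)
link8: (9,5,1)
P 5-8 [J1]: (9,6,1)
R 8-1 [J1]: (9,7,1)
link9: (10,7,1)
P 2-5 [J1]: (10,8,1)
R 6-7 [J1]: (10,9,1)
C 5-9 [J2]: (10,9,2)
R 9-0 [J1]: (10,10,2)
P 0-1 [J1]: (10,11,2)
C 9-4 [J2]: (10,11,3)
C 7-0 [J2]: (10,11,4)
Grübler: 3·9 − 2·11 − 4 = 1

M = 1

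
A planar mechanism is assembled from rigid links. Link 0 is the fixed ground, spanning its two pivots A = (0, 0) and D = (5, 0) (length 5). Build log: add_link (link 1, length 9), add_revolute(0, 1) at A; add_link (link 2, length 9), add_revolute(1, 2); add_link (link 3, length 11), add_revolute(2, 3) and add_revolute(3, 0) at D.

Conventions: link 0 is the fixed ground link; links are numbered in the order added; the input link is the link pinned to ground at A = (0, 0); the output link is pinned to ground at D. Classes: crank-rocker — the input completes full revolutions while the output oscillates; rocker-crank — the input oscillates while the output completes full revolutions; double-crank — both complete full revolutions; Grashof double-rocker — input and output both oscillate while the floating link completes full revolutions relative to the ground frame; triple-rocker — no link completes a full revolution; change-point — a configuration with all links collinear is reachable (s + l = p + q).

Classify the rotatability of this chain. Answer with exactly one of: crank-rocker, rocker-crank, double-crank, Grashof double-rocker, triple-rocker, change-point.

lengths: ground=5, input=9, coupler=9, output=11
sorted: s=5 (shortest), l=11 (longest), p+q=18
s + l = 16 vs p + q = 18
s + l < p + q (Grashof) with shortest = ground link → double-crank

double-crank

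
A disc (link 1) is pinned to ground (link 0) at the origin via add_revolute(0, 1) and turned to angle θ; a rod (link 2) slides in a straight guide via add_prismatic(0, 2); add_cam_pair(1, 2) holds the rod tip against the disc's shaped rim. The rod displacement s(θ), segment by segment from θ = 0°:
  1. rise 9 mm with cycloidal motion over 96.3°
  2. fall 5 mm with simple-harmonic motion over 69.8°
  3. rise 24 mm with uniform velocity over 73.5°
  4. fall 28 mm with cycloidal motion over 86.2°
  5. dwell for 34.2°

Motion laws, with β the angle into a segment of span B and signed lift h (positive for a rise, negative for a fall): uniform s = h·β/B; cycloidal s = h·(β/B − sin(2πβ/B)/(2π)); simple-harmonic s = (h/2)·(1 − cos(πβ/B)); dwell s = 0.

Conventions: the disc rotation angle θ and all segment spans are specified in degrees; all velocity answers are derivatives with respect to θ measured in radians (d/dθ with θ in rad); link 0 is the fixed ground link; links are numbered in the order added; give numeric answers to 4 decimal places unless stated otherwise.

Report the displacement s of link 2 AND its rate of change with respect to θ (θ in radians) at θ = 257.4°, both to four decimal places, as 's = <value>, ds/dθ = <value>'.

segment 1 (0° to 96.3°, cycloidal, h = 9) is passed completely: s = 0.0000 + (9) = 9.0000
segment 2 (96.3° to 166.1°, simple-harmonic, h = -5) is passed completely: s = 9.0000 + (-5) = 4.0000
segment 3 (166.1° to 239.6°, uniform, h = 24) is passed completely: s = 4.0000 + (24) = 28.0000
θ = 257.4° falls in segment 4 (239.6° to 325.8°, cycloidal, h = -28): β = 257.4 − 239.6 = 17.8°, B = 86.2°; Δs = -28·(0.2065 − sin(2π·0.2065)/(2π)) = -1.4910; s = 28.0000 − 1.4910 = 26.5090
velocity in seg [239.6°–325.8°] (cycloidal), θ in radians: β = 17.8° = 0.3107 rad, B = 86.2° = 1.5045 rad; ds/dθ = (h/B)(1 − cos(2πβ/B)) = ((-28)/1.5045)(1 − cos(2π·0.2065)) = -13.587088 mm/rad

s = 26.5090, ds/dθ = -13.5871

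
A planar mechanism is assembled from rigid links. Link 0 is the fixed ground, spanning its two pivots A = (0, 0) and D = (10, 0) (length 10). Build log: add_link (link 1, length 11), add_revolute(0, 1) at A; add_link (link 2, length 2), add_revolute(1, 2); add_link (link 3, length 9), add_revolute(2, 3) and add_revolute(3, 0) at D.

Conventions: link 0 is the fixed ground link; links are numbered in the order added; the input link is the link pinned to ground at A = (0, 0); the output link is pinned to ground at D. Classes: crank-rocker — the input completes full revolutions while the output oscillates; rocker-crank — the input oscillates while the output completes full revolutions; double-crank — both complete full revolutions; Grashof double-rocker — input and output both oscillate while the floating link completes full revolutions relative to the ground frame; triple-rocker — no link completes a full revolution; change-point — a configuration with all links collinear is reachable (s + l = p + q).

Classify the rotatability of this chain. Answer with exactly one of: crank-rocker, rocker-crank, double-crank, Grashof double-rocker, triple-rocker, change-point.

lengths: ground=10, input=11, coupler=2, output=9
sorted: s=2 (shortest), l=11 (longest), p+q=19
s + l = 13 vs p + q = 19
s + l < p + q (Grashof) with shortest = coupler link → Grashof double-rocker

Grashof double-rocker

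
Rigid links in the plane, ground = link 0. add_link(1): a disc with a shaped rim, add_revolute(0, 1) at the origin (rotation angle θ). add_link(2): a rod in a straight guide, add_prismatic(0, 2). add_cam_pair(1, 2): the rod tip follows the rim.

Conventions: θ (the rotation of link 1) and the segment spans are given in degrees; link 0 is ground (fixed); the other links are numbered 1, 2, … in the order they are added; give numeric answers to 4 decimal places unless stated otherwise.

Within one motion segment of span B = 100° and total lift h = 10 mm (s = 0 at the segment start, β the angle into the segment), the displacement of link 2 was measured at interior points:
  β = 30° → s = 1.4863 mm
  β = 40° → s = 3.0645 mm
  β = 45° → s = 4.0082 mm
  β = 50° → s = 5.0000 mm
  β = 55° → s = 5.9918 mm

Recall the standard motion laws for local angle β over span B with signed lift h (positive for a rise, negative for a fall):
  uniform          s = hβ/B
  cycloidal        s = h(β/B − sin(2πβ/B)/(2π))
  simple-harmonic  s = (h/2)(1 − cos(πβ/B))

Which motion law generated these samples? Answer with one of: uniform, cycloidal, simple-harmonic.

candidates at β/B = r: uniform s = h·r (linear in β); cycloidal s = h·(r − sin(2πr)/(2π)); simple-harmonic s = (h/2)(1 − cos(πr))
β=30°: printed 1.4863 | uniform 3.0000, cycloidal 1.4863, simple-harmonic 2.0611
β=40°: printed 3.0645 | uniform 4.0000, cycloidal 3.0645, simple-harmonic 3.4549
β=45°: printed 4.0082 | uniform 4.5000, cycloidal 4.0082, simple-harmonic 4.2178
β=50°: printed 5.0000 | uniform 5.0000, cycloidal 5.0000, simple-harmonic 5.0000
β=55°: printed 5.9918 | uniform 5.5000, cycloidal 5.9918, simple-harmonic 5.7822
only one law matches every sample → cycloidal

cycloidal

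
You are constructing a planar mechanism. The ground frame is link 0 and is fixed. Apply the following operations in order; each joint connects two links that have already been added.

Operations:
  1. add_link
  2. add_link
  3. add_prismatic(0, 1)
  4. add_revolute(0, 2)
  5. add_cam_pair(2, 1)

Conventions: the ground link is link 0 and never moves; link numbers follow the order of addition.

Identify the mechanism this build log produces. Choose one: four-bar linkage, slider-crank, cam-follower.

links: 3 (incl. ground); joints: 1 revolute, 1 prismatic, 1 higher (cam) pair, forming one closed loop
3 links, revolute + prismatic + higher pair in one loop → cam-follower

cam-follower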